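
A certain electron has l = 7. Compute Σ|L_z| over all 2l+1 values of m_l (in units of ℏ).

Σ|L_z| = 56 ℏ

The allowed m_l values are -7, -6, -5, -4, -3, -2, -1, 0, 1, 2, 3, 4, 5, 6, 7.
Σ|m_l| = 2·7(7+1)/2 = 56.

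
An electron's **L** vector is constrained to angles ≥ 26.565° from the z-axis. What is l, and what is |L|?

l = 4, |L| = 2√5 ℏ ≈ 4.472ℏ

At minimum angle, m_l = l, so cos θ = l/√(l(l+1)); cos²θ = l/(l+1) = 0.8000.
Solving: l = 4.
Then |L| = ℏ√(4·5) = 2√5 ℏ.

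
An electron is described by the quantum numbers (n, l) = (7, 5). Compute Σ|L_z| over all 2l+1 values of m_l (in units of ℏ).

m_l runs from −5 to 5, i.e. {-5, -4, -3, -2, -1, 0, 1, 2, 3, 4, 5}.
Σ|m_l| = 2·5(5+1)/2 = 30.

Σ|L_z| = 30 ℏ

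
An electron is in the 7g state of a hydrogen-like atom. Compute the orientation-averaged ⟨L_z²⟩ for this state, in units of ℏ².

⟨L_z²⟩ = 6.667 ℏ²

The 7g subshell has l = 4.
m_l ∈ {-4, -3, -2, -1, 0, 1, 2, 3, 4}.
Average of L_z² over 9 states: 60/9 ℏ² = 6.667 ℏ².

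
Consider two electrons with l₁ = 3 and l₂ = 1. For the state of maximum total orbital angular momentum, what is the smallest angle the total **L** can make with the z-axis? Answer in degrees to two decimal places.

By the triangle rule, |l₁ − l₂| ≤ L ≤ l₁ + l₂.
L ∈ {2, 3, 4}.
The maximum is L = 4, with |L_tot| = ℏ√(4·5) = 2√5 ℏ.
The minimum angle with z is arccos(4/√20) ≈ 26.57°.

θ_min ≈ 26.57°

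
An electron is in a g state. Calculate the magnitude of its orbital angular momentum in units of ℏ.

|L| = 2√5 ℏ ≈ 4.472ℏ

For a g orbital, l = 4.
|L| = ℏ√(l(l+1)) = ℏ√(4·5) = 2√5 ℏ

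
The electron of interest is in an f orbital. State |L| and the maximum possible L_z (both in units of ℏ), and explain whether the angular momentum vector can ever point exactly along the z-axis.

For an f orbital, l = 3.
|L| = 2√3 ℏ ≈ 3.4641ℏ, while L_z,max = lℏ = 3ℏ.
Since |L| > L_z,max, the vector can never point exactly along z; the closest it comes is θ_min = arccos(3/√12) ≈ 30.0°.

No: L_z,max = 3ℏ < |L| = 2√3 ℏ ≈ 3.464ℏ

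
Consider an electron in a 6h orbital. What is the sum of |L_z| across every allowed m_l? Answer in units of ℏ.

Σ|L_z| = 30 ℏ

The 6h subshell has l = 5.
m_l runs from −5 to 5, i.e. {-5, -4, -3, -2, -1, 0, 1, 2, 3, 4, 5}.
Σ|m_l| = l(l+1) = 30.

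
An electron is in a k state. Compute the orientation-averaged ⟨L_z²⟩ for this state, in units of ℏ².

K corresponds to l = 7.
m_l ∈ {-7, -6, -5, -4, -3, -2, -1, 0, 1, 2, 3, 4, 5, 6, 7}.
⟨L_z²⟩ = ℏ²·l(l+1)/3 = 18.67ℏ².

⟨L_z²⟩ = 18.67 ℏ²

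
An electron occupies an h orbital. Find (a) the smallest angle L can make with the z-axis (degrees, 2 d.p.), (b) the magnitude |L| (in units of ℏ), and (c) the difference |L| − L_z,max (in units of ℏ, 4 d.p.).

An h state has l = 5.
cos θ_min = 5/√30, so θ_min ≈ 24.09°.
|L| = ℏ√(5·6) = √30 ℏ ≈ 5.477ℏ.
|L| − L_z,max = (√30 − 5)ℏ ≈ 0.4772ℏ.

θ_min ≈ 24.09°; |L| = √30 ℏ ≈ 5.477ℏ; |L|−L_z,max ≈ 0.4772ℏ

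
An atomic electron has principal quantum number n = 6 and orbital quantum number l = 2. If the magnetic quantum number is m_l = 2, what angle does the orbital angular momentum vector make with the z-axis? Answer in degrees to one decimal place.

|L| = ℏ√(l(l+1)) = √6 ℏ.
L_z = m_l ℏ = 2ℏ.
cos θ = L_z/|L| = 2/√6, so θ ≈ 35.3°.

θ ≈ 35.3°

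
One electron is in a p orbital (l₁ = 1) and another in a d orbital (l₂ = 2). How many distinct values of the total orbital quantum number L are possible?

3

The total orbital quantum number L ranges from |l₁ − l₂| to l₁ + l₂ in integer steps.
L ∈ {1, 2, 3}.
That is 3 values.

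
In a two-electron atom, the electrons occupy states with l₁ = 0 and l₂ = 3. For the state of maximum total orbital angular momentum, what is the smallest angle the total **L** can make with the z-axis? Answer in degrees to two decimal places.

Angular momentum addition gives L = |l₁ − l₂|, …, l₁ + l₂.
L ∈ {3}.
The maximum is L = 3, with |L_tot| = ℏ√(3·4) = 2√3 ℏ.
The minimum angle with z is arccos(3/√12) ≈ 30.00°.

θ_min ≈ 30.00°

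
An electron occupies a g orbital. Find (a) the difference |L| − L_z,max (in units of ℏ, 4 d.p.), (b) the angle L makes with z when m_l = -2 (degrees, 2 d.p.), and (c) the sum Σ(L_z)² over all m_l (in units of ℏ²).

The letter g corresponds to l = 4.
|L| − L_z,max = (2√5 − 4)ℏ ≈ 0.4721ℏ.
For m_l = -2: cos θ = -2/√20, θ ≈ 116.57°.
Σ m_l² = 60, so Σ(L_z)² = 60 ℏ².

|L|−L_z,max ≈ 0.4721ℏ; θ(m_l=-2) ≈ 116.57°; Σ(L_z)² = 60 ℏ²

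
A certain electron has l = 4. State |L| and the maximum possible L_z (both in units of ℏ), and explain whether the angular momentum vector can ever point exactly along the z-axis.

|L| = 2√5 ℏ ≈ 4.4721ℏ, while L_z,max = lℏ = 4ℏ.
Since |L| > L_z,max, the vector can never point exactly along z; the closest it comes is θ_min = arccos(4/√20) ≈ 26.6°.

No: L_z,max = 4ℏ < |L| = 2√5 ℏ ≈ 4.472ℏ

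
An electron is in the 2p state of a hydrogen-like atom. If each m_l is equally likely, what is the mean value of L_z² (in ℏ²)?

2p means n = 2, l = 1.
m_l runs from −1 to 1, i.e. {-1, 0, 1}.
Average of L_z² over 3 states: 2/3 ℏ² = 0.6667 ℏ².

⟨L_z²⟩ = 0.6667 ℏ²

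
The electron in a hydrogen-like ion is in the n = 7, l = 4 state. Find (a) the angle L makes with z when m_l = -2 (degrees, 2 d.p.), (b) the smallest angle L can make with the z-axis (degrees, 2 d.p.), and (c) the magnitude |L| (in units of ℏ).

For m_l = -2: cos θ = -2/√20, θ ≈ 116.57°.
cos θ_min = 4/√20, so θ_min ≈ 26.57°.
|L| = ℏ√(4·5) = 2√5 ℏ ≈ 4.472ℏ.

θ(m_l=-2) ≈ 116.57°; θ_min ≈ 26.57°; |L| = 2√5 ℏ ≈ 4.472ℏ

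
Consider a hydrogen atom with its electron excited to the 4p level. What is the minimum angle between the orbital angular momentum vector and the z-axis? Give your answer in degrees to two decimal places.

θ_min ≈ 45.00°

The 4p level has l = 1.
|L| = √(l(l+1)) ℏ = √2 ℏ.
The smallest angle corresponds to the largest L_z, i.e. m_l = l = 1, giving L_z = 1ℏ.
cos θ_min = 1/√2, so θ_min ≈ 45.00°.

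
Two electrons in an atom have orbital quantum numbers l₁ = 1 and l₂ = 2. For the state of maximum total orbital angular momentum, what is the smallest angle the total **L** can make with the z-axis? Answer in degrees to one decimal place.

θ_min ≈ 30.0°

By the triangle rule, |l₁ − l₂| ≤ L ≤ l₁ + l₂.
So L can be 1, 2, 3.
The maximum is L = 3, with |L_tot| = ℏ√(3·4) = 2√3 ℏ.
The minimum angle with z is arccos(3/√12) ≈ 30.0°.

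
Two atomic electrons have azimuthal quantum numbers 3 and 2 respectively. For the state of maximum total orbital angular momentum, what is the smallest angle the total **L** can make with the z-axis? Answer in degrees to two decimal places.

Angular momentum addition gives L = |l₁ − l₂|, …, l₁ + l₂.
So L can be 1, 2, 3, 4, 5.
The maximum is L = 5, with |L_tot| = ℏ√(5·6) = √30 ℏ.
The minimum angle with z is arccos(5/√30) ≈ 24.09°.

θ_min ≈ 24.09°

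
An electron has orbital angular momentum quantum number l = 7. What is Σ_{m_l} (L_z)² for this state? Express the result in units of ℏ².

Σ(L_z)² = 280 ℏ²

m_l runs from −7 to 7, i.e. {-7, -6, -5, -4, -3, -2, -1, 0, 1, 2, 3, 4, 5, 6, 7}.
Summing m² from −7 to 7: Σ m_l² = 280.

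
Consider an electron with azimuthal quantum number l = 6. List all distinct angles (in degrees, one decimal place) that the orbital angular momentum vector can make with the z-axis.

|L| = √(l(l+1)) ℏ = √42 ℏ.
cos θ = m_l/√42 for each m_l ∈ {-6, -5, -4, -3, -2, -1, 0, 1, 2, 3, 4, 5, 6}.

θ ∈ {22.2°, 39.5°, 51.9°, 62.4°, 72.0°, 81.1°, 90.0°, 98.9°, 108.0°, 117.6°, 128.1°, 140.5°, 157.8°}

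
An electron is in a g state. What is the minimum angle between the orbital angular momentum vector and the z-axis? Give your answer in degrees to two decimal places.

A g state has l = 4.
|L|² = l(l+1)ℏ² = 20ℏ², so |L| = 2√5 ℏ.
The smallest angle corresponds to the largest L_z, i.e. m_l = l = 4, giving L_z = 4ℏ.
cos θ_min = 4/√20, so θ_min ≈ 26.57°.

θ_min ≈ 26.57°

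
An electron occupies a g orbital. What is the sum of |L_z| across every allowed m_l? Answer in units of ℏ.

Σ|L_z| = 20 ℏ

For a g orbital, l = 4.
m_l ∈ {-4, -3, -2, -1, 0, 1, 2, 3, 4}.
Σ|m_l| = 2(1+2+…+4) = 20.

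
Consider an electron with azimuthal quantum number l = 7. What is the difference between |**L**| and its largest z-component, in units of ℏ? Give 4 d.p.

|L| − L_z,max ≈ 0.4833ℏ

|L| = 2√14 ℏ ≈ 7.4833ℏ, while L_z,max = lℏ = 7ℏ.
The difference is (2√14 − 7)ℏ ≈ 0.4833ℏ.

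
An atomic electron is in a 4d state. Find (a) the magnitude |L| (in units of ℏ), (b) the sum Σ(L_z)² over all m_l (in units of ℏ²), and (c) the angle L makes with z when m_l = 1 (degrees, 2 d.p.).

For 4d, l = 2.
|L| = ℏ√(2·3) = √6 ℏ ≈ 2.449ℏ.
Σ m_l² = 10, so Σ(L_z)² = 10 ℏ².
For m_l = 1: cos θ = 1/√6, θ ≈ 65.91°.

|L| = √6 ℏ ≈ 2.449ℏ; Σ(L_z)² = 10 ℏ²; θ(m_l=1) ≈ 65.91°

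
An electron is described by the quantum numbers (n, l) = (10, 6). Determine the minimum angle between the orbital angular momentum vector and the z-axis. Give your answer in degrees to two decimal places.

θ_min ≈ 22.21°

|L| = √(l(l+1)) ℏ = √42 ℏ.
The smallest angle corresponds to the largest L_z, i.e. m_l = l = 6, giving L_z = 6ℏ.
cos θ_min = 6/√42, so θ_min ≈ 22.21°.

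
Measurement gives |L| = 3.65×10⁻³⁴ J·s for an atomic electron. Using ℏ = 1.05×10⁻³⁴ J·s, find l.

l = 3

In units of ℏ, |L| ≈ 3.476.
Set l(l+1) = 12.08; the integer solution is l = 3.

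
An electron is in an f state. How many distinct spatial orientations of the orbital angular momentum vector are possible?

7

An f state has l = 3.
The number of m_l values is 2l + 1 = 2·3 + 1 = 7.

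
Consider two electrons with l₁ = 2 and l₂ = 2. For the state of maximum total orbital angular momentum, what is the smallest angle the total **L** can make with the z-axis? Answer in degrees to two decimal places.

By the triangle rule, |l₁ − l₂| ≤ L ≤ l₁ + l₂.
Allowed values: L = 0, 1, 2, 3, 4.
The maximum is L = 4, with |L_tot| = ℏ√(4·5) = 2√5 ℏ.
The minimum angle with z is arccos(4/√20) ≈ 26.57°.

θ_min ≈ 26.57°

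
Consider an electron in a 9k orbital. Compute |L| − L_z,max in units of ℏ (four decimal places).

|L| − L_z,max ≈ 0.4833ℏ

9k means n = 9, l = 7.
|L| = 2√14 ℏ ≈ 7.4833ℏ, while L_z,max = lℏ = 7ℏ.
The difference is (2√14 − 7)ℏ ≈ 0.4833ℏ.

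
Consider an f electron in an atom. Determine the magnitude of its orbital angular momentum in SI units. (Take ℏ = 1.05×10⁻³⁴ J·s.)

An f state has l = 3.
|L| = ℏ√(l(l+1)) = ℏ√(3·4) = 2√3 ℏ
Numerically, |L| = 3.464 × (1.05×10⁻³⁴ J·s) = 3.64×10⁻³⁴ J·s.

|L| = 3.64×10⁻³⁴ J·s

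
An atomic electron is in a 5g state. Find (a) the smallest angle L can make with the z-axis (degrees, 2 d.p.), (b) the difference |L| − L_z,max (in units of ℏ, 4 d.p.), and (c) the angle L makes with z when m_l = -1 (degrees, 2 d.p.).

θ_min ≈ 26.57°; |L|−L_z,max ≈ 0.4721ℏ; θ(m_l=-1) ≈ 102.92°

The 5g subshell has l = 4.
cos θ_min = 4/√20, so θ_min ≈ 26.57°.
|L| − L_z,max = (2√5 − 4)ℏ ≈ 0.4721ℏ.
For m_l = -1: cos θ = -1/√20, θ ≈ 102.92°.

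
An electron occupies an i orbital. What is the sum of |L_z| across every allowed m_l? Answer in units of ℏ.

I corresponds to l = 6.
m_l ∈ {-6, -5, -4, -3, -2, -1, 0, 1, 2, 3, 4, 5, 6}.
Σ|m_l| = 2(1+2+…+6) = 42.

Σ|L_z| = 42 ℏ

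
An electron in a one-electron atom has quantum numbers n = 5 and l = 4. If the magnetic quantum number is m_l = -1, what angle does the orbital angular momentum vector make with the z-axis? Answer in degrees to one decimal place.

θ ≈ 102.9°

|L| = ℏ√(l(l+1)) = 2√5 ℏ.
L_z = m_l ℏ = −1ℏ.
cos θ = L_z/|L| = -1/√20, so θ ≈ 102.9°.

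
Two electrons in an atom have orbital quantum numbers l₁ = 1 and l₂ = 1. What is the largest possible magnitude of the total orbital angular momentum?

|L_tot|_max = √6 ℏ ≈ 2.449ℏ

The total orbital quantum number L ranges from |l₁ − l₂| to l₁ + l₂ in integer steps.
Allowed values: L = 0, 1, 2.
The largest magnitude corresponds to L = 2: |L_tot| = ℏ√(2·3) = √6 ℏ.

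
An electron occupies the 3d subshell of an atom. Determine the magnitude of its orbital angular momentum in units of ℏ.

|L| = √6 ℏ ≈ 2.449ℏ

3d means n = 3, l = 2.
|L| = ℏ√(l(l+1)) = ℏ√(2·3) = √6 ℏ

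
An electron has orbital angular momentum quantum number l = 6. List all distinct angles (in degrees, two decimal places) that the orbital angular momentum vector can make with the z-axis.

|L| = √(l(l+1)) ℏ = √42 ℏ.
cos θ = m_l/√42 for each m_l ∈ {-6, -5, -4, -3, -2, -1, 0, 1, 2, 3, 4, 5, 6}.

θ ∈ {22.21°, 39.51°, 51.89°, 62.42°, 72.02°, 81.12°, 90.00°, 98.88°, 107.98°, 117.58°, 128.11°, 140.49°, 157.79°}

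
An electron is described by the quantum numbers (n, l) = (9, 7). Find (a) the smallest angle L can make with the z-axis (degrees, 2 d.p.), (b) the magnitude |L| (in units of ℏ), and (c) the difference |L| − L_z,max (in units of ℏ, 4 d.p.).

cos θ_min = 7/√56, so θ_min ≈ 20.70°.
|L| = ℏ√(7·8) = 2√14 ℏ ≈ 7.483ℏ.
|L| − L_z,max = (2√14 − 7)ℏ ≈ 0.4833ℏ.

θ_min ≈ 20.70°; |L| = 2√14 ℏ ≈ 7.483ℏ; |L|−L_z,max ≈ 0.4833ℏ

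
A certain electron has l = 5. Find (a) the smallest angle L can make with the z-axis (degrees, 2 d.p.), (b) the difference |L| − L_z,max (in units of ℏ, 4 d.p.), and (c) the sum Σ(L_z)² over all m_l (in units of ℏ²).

cos θ_min = 5/√30, so θ_min ≈ 24.09°.
|L| − L_z,max = (√30 − 5)ℏ ≈ 0.4772ℏ.
Σ m_l² = 110, so Σ(L_z)² = 110 ℏ².

θ_min ≈ 24.09°; |L|−L_z,max ≈ 0.4772ℏ; Σ(L_z)² = 110 ℏ²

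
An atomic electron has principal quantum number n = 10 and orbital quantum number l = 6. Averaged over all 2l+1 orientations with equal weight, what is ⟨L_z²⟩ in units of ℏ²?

m_l ∈ {-6, -5, -4, -3, -2, -1, 0, 1, 2, 3, 4, 5, 6}.
⟨L_z²⟩ = ℏ²·l(l+1)/3 = 14ℏ².

⟨L_z²⟩ = 14 ℏ²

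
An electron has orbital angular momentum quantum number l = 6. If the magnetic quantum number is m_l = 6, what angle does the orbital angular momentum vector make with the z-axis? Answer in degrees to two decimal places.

|L| = √(l(l+1)) ℏ = √42 ℏ.
L_z = m_l ℏ = 6ℏ.
cos θ = L_z/|L| = 6/√42, so θ ≈ 22.21°.

θ ≈ 22.21°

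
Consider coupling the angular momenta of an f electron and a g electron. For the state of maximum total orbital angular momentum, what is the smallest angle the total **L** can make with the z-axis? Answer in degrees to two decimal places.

θ_min ≈ 20.70°

Angular momentum addition gives L = |l₁ − l₂|, …, l₁ + l₂.
Allowed values: L = 1, 2, 3, 4, 5, 6, 7.
The maximum is L = 7, with |L_tot| = ℏ√(7·8) = 2√14 ℏ.
The minimum angle with z is arccos(7/√56) ≈ 20.70°.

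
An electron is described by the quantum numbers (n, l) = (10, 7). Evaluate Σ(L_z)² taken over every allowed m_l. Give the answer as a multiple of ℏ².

Σ(L_z)² = 280 ℏ²

m_l runs from −7 to 7, i.e. {-7, -6, -5, -4, -3, -2, -1, 0, 1, 2, 3, 4, 5, 6, 7}.
Σ m_l² = l(l+1)(2l+1)/3 = 7·8·15/3 = 280.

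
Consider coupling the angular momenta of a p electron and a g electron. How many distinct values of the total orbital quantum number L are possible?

The total orbital quantum number L ranges from |l₁ − l₂| to l₁ + l₂ in integer steps.
Allowed values: L = 3, 4, 5.
That is 3 values.

3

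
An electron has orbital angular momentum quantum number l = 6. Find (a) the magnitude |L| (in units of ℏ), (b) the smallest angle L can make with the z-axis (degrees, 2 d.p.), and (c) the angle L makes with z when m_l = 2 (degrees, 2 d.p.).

|L| = √42 ℏ ≈ 6.481ℏ; θ_min ≈ 22.21°; θ(m_l=2) ≈ 72.02°

|L| = ℏ√(6·7) = √42 ℏ ≈ 6.481ℏ.
cos θ_min = 6/√42, so θ_min ≈ 22.21°.
For m_l = 2: cos θ = 2/√42, θ ≈ 72.02°.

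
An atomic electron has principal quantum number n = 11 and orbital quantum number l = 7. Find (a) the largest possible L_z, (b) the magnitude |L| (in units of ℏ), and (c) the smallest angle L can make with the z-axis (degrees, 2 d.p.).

L_z,max = 7ℏ; |L| = 2√14 ℏ ≈ 7.483ℏ; θ_min ≈ 20.70°

L_z,max = lℏ = 7ℏ.
|L| = ℏ√(7·8) = 2√14 ℏ ≈ 7.483ℏ.
cos θ_min = 7/√56, so θ_min ≈ 20.70°.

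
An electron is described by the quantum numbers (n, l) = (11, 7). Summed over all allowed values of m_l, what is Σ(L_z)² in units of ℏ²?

Σ(L_z)² = 280 ℏ²

m_l ∈ {-7, -6, -5, -4, -3, -2, -1, 0, 1, 2, 3, 4, 5, 6, 7}.
Summing m² from −7 to 7: Σ m_l² = 280.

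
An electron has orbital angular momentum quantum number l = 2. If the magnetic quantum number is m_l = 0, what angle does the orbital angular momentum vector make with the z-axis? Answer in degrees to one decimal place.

θ ≈ 90.0°

|L| = ℏ√(l(l+1)) = √6 ℏ.
L_z = m_l ℏ = 0ℏ.
cos θ = L_z/|L| = 0/√6, so θ ≈ 90.0°.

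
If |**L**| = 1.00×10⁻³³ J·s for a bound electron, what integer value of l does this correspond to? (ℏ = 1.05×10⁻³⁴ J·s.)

l = 9

|L|/ℏ = (1.00×10⁻³³)/(1.05×10⁻³⁴) ≈ 9.524.
l(l+1) ≈ 9.524² ≈ 90.70, so l = 9.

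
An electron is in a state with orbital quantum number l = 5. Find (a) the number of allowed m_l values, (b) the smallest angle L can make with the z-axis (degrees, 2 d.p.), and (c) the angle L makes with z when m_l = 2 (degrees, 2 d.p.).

11 values; θ_min ≈ 24.09°; θ(m_l=2) ≈ 68.58°

There are 2l+1 = 11 values of m_l.
cos θ_min = 5/√30, so θ_min ≈ 24.09°.
For m_l = 2: cos θ = 2/√30, θ ≈ 68.58°.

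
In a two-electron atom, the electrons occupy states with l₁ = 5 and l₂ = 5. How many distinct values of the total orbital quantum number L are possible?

Angular momentum addition gives L = |l₁ − l₂|, …, l₁ + l₂.
L ∈ {0, 1, 2, 3, 4, 5, 6, 7, 8, 9, 10}.
That is 11 values.

11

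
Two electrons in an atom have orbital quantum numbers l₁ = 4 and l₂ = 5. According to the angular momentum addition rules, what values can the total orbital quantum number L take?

The total orbital quantum number L ranges from |l₁ − l₂| to l₁ + l₂ in integer steps.
L ∈ {1, 2, 3, 4, 5, 6, 7, 8, 9}.

L = 1, 2, 3, 4, 5, 6, 7, 8, 9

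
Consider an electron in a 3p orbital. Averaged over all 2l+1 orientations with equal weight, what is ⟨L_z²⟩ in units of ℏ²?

⟨L_z²⟩ = 0.6667 ℏ²

3p means n = 3, l = 1.
The allowed m_l values are -1, 0, 1.
⟨L_z²⟩ = ℏ²·(Σ m_l²)/(2l+1) = ℏ²·2/3 = 0.6667ℏ².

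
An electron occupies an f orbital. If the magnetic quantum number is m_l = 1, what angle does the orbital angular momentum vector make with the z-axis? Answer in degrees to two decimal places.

For an f orbital, l = 3.
|L| = √(l(l+1)) ℏ = 2√3 ℏ.
L_z = m_l ℏ = 1ℏ.
cos θ = L_z/|L| = 1/√12, so θ ≈ 73.22°.

θ ≈ 73.22°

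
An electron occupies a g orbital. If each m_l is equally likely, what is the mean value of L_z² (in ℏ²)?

For a g orbital, l = 4.
The allowed m_l values are -4, -3, -2, -1, 0, 1, 2, 3, 4.
Average of L_z² over 9 states: 60/9 ℏ² = 6.667 ℏ².

⟨L_z²⟩ = 6.667 ℏ²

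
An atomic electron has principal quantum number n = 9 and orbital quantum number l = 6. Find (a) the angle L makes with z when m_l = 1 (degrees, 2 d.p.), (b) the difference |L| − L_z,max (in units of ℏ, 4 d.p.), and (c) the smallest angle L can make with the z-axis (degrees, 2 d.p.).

θ(m_l=1) ≈ 81.12°; |L|−L_z,max ≈ 0.4807ℏ; θ_min ≈ 22.21°

For m_l = 1: cos θ = 1/√42, θ ≈ 81.12°.
|L| − L_z,max = (√42 − 6)ℏ ≈ 0.4807ℏ.
cos θ_min = 6/√42, so θ_min ≈ 22.21°.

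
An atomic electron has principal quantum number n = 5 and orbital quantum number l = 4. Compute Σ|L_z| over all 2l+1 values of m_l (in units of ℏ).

The allowed m_l values are -4, -3, -2, -1, 0, 1, 2, 3, 4.
Σ|m_l| = 2·4(4+1)/2 = 20.

Σ|L_z| = 20 ℏ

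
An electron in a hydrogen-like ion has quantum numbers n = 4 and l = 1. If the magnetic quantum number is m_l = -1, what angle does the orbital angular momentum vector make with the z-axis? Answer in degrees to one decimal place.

θ ≈ 135.0°

|L|² = l(l+1)ℏ² = 2ℏ², so |L| = √2 ℏ.
L_z = m_l ℏ = −1ℏ.
cos θ = L_z/|L| = -1/√2, so θ ≈ 135.0°.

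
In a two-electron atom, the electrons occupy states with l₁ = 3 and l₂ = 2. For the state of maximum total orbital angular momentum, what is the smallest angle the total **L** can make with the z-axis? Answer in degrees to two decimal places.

By the triangle rule, |l₁ − l₂| ≤ L ≤ l₁ + l₂.
L ∈ {1, 2, 3, 4, 5}.
The maximum is L = 5, with |L_tot| = ℏ√(5·6) = √30 ℏ.
The minimum angle with z is arccos(5/√30) ≈ 24.09°.

θ_min ≈ 24.09°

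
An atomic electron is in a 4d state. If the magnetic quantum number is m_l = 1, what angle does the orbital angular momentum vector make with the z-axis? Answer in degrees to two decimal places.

θ ≈ 65.91°

The 4d subshell has l = 2.
|L|² = l(l+1)ℏ² = 6ℏ², so |L| = √6 ℏ.
L_z = m_l ℏ = 1ℏ.
cos θ = L_z/|L| = 1/√6, so θ ≈ 65.91°.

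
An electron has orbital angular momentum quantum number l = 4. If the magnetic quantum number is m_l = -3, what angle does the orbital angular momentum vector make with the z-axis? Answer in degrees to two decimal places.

θ ≈ 132.13°

|L|² = l(l+1)ℏ² = 20ℏ², so |L| = 2√5 ℏ.
L_z = m_l ℏ = −3ℏ.
cos θ = L_z/|L| = -3/√20, so θ ≈ 132.13°.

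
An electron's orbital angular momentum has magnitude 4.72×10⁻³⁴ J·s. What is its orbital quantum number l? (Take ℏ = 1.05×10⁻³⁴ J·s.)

|L|/ℏ = (4.72×10⁻³⁴)/(1.05×10⁻³⁴) ≈ 4.495.
l(l+1) ≈ 4.495² ≈ 20.21, so l = 4.

l = 4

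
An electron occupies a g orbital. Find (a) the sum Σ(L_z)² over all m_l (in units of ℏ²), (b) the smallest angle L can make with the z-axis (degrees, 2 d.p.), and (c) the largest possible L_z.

Σ(L_z)² = 60 ℏ²; θ_min ≈ 26.57°; L_z,max = 4ℏ

For a g orbital, l = 4.
Σ m_l² = 60, so Σ(L_z)² = 60 ℏ².
cos θ_min = 4/√20, so θ_min ≈ 26.57°.
L_z,max = lℏ = 4ℏ.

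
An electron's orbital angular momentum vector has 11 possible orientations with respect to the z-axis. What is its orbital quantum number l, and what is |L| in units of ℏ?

Since there are 2l+1 = 11 values of m_l, l = 5.
Then |L| = √(l(l+1)) ℏ = √30 ℏ.

l = 5, |L| = √30 ℏ ≈ 5.477ℏ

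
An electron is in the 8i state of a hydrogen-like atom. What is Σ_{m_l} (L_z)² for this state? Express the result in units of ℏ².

Σ(L_z)² = 182 ℏ²

For 8i, l = 6.
The allowed m_l values are -6, -5, -4, -3, -2, -1, 0, 1, 2, 3, 4, 5, 6.
Σ m_l² = l(l+1)(2l+1)/3 = 6·7·13/3 = 182.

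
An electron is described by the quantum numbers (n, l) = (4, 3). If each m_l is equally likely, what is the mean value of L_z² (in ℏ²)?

⟨L_z²⟩ = 4 ℏ²

m_l ∈ {-3, -2, -1, 0, 1, 2, 3}.
⟨L_z²⟩ = ℏ²·(Σ m_l²)/(2l+1) = ℏ²·28/7 = 4ℏ².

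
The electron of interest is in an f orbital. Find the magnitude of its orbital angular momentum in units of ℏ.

For an f orbital, l = 3.
|L| = ℏ√(l(l+1)) = ℏ√(3·4) = 2√3 ℏ

|L| = 2√3 ℏ ≈ 3.464ℏ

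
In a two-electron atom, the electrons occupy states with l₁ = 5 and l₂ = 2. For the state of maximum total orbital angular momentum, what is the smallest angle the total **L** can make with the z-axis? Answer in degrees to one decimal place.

Angular momentum addition gives L = |l₁ − l₂|, …, l₁ + l₂.
So L can be 3, 4, 5, 6, 7.
The maximum is L = 7, with |L_tot| = ℏ√(7·8) = 2√14 ℏ.
The minimum angle with z is arccos(7/√56) ≈ 20.7°.

θ_min ≈ 20.7°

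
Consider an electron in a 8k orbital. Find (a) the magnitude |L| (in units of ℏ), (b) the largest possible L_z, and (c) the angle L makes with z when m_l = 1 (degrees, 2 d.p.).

For 8k, l = 7.
|L| = ℏ√(7·8) = 2√14 ℏ ≈ 7.483ℏ.
L_z,max = lℏ = 7ℏ.
For m_l = 1: cos θ = 1/√56, θ ≈ 82.32°.

|L| = 2√14 ℏ ≈ 7.483ℏ; L_z,max = 7ℏ; θ(m_l=1) ≈ 82.32°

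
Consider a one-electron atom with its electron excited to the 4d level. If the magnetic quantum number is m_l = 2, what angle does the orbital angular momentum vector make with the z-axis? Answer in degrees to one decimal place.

The 4d level has l = 2.
|L| = ℏ√(l(l+1)) = √6 ℏ.
L_z = m_l ℏ = 2ℏ.
cos θ = L_z/|L| = 2/√6, so θ ≈ 35.3°.

θ ≈ 35.3°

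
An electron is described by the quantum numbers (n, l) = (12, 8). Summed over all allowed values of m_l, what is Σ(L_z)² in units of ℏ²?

Σ(L_z)² = 408 ℏ²

m_l runs from −8 to 8, i.e. {-8, -7, -6, -5, -4, -3, -2, -1, 0, 1, 2, 3, 4, 5, 6, 7, 8}.
Σ m_l² = l(l+1)(2l+1)/3 = 8·9·17/3 = 408.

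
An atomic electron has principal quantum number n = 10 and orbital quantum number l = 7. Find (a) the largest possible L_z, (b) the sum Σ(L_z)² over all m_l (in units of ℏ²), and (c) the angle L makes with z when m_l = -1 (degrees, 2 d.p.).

L_z,max = lℏ = 7ℏ.
Σ m_l² = 280, so Σ(L_z)² = 280 ℏ².
For m_l = -1: cos θ = -1/√56, θ ≈ 97.68°.

L_z,max = 7ℏ; Σ(L_z)² = 280 ℏ²; θ(m_l=-1) ≈ 97.68°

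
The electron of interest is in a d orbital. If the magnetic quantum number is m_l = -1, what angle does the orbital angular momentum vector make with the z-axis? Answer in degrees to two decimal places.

θ ≈ 114.09°

For a d orbital, l = 2.
|L| = ℏ√(l(l+1)) = √6 ℏ.
L_z = m_l ℏ = −1ℏ.
cos θ = L_z/|L| = -1/√6, so θ ≈ 114.09°.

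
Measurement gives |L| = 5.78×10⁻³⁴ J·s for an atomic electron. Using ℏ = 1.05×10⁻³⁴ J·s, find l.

l = 5

Dividing by ℏ: |L|/ℏ ≈ 5.505.
l(l+1) ≈ 5.505² ≈ 30.30, so l = 5.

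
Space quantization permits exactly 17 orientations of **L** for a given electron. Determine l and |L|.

2l + 1 = 17 ⇒ l = 8.
|L| = ℏ√(l(l+1)) = ℏ√(8·9) = 6√2 ℏ.

l = 8, |L| = 6√2 ℏ ≈ 8.485ℏ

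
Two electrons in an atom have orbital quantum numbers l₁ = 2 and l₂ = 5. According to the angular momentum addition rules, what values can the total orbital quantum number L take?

L = 3, 4, 5, 6, 7

L runs from |2 − 5| = 3 to 2 + 5 = 7.
Allowed values: L = 3, 4, 5, 6, 7.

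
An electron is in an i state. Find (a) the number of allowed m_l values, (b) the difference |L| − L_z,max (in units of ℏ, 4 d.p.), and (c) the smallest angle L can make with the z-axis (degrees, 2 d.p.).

13 values; |L|−L_z,max ≈ 0.4807ℏ; θ_min ≈ 22.21°

The letter i corresponds to l = 6.
There are 2l+1 = 13 values of m_l.
|L| − L_z,max = (√42 − 6)ℏ ≈ 0.4807ℏ.
cos θ_min = 6/√42, so θ_min ≈ 22.21°.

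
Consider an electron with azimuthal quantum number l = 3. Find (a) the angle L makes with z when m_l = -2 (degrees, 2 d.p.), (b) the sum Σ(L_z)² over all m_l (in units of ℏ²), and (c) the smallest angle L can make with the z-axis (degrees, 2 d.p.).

For m_l = -2: cos θ = -2/√12, θ ≈ 125.26°.
Σ m_l² = 28, so Σ(L_z)² = 28 ℏ².
cos θ_min = 3/√12, so θ_min ≈ 30.00°.

θ(m_l=-2) ≈ 125.26°; Σ(L_z)² = 28 ℏ²; θ_min ≈ 30.00°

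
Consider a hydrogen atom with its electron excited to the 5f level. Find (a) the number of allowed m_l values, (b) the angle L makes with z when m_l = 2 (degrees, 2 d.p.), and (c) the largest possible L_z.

The 5f level has l = 3.
There are 2l+1 = 7 values of m_l.
For m_l = 2: cos θ = 2/√12, θ ≈ 54.74°.
L_z,max = lℏ = 3ℏ.

7 values; θ(m_l=2) ≈ 54.74°; L_z,max = 3ℏ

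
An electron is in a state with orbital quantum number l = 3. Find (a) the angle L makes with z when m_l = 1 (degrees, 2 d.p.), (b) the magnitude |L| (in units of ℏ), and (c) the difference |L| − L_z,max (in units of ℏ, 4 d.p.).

θ(m_l=1) ≈ 73.22°; |L| = 2√3 ℏ ≈ 3.464ℏ; |L|−L_z,max ≈ 0.4641ℏ

For m_l = 1: cos θ = 1/√12, θ ≈ 73.22°.
|L| = ℏ√(3·4) = 2√3 ℏ ≈ 3.464ℏ.
|L| − L_z,max = (2√3 − 3)ℏ ≈ 0.4641ℏ.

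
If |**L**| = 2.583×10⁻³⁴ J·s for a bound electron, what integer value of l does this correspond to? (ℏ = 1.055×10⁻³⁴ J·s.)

l = 2

|L|/ℏ = (2.583×10⁻³⁴)/(1.055×10⁻³⁴) ≈ 2.448.
(|L|/ℏ)² = l(l+1) ≈ 5.99 ⇒ l = 2.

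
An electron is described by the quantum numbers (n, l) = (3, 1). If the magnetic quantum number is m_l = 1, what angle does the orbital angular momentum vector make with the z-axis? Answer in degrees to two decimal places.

θ ≈ 45.00°

|L| = √(l(l+1)) ℏ = √2 ℏ.
L_z = m_l ℏ = 1ℏ.
cos θ = L_z/|L| = 1/√2, so θ ≈ 45.00°.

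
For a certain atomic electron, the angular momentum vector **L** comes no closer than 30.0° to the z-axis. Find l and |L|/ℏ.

l = 3, |L| = 2√3 ℏ ≈ 3.464ℏ

At minimum angle, m_l = l, so cos θ = l/√(l(l+1)); cos²θ = l/(l+1) = 0.7500.
Thus l = 0.7500/(1 − 0.7500) ≈ 3.
Then |L| = ℏ√(3·4) = 2√3 ℏ.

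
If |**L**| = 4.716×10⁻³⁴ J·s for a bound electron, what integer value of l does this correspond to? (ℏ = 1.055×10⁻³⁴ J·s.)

Dividing by ℏ: |L|/ℏ ≈ 4.470.
(|L|/ℏ)² = l(l+1) ≈ 19.98 ⇒ l = 4.

l = 4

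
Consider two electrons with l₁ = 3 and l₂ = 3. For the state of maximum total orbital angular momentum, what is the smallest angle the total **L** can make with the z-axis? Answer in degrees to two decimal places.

Angular momentum addition gives L = |l₁ − l₂|, …, l₁ + l₂.
L ∈ {0, 1, 2, 3, 4, 5, 6}.
The maximum is L = 6, with |L_tot| = ℏ√(6·7) = √42 ℏ.
The minimum angle with z is arccos(6/√42) ≈ 22.21°.

θ_min ≈ 22.21°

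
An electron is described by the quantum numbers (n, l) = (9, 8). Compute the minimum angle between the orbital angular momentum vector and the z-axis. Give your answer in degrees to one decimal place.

θ_min ≈ 19.5°

|L|² = l(l+1)ℏ² = 72ℏ², so |L| = 6√2 ℏ.
The smallest angle corresponds to the largest L_z, i.e. m_l = l = 8, giving L_z = 8ℏ.
cos θ_min = 8/√72, so θ_min ≈ 19.5°.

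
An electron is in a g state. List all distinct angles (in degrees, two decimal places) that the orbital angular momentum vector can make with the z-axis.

For a g orbital, l = 4.
|L|² = l(l+1)ℏ² = 20ℏ², so |L| = 2√5 ℏ.
cos θ = m_l/√20 for each m_l ∈ {-4, -3, -2, -1, 0, 1, 2, 3, 4}.

θ ∈ {26.57°, 47.87°, 63.43°, 77.08°, 90.00°, 102.92°, 116.57°, 132.13°, 153.43°}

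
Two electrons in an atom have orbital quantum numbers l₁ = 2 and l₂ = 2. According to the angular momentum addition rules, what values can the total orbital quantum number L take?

L runs from |2 − 2| = 0 to 2 + 2 = 4.
So L can be 0, 1, 2, 3, 4.

L = 0, 1, 2, 3, 4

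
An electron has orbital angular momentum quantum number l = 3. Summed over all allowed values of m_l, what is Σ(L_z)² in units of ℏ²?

Σ(L_z)² = 28 ℏ²

m_l runs from −3 to 3, i.e. {-3, -2, -1, 0, 1, 2, 3}.
Summing m² from −3 to 3: Σ m_l² = 28.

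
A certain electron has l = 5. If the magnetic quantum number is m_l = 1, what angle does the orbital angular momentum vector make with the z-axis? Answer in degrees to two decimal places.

|L|² = l(l+1)ℏ² = 30ℏ², so |L| = √30 ℏ.
L_z = m_l ℏ = 1ℏ.
cos θ = L_z/|L| = 1/√30, so θ ≈ 79.48°.

θ ≈ 79.48°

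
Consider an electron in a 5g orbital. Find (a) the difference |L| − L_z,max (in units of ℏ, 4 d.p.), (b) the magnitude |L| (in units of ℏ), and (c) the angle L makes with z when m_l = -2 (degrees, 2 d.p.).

|L|−L_z,max ≈ 0.4721ℏ; |L| = 2√5 ℏ ≈ 4.472ℏ; θ(m_l=-2) ≈ 116.57°

For 5g, l = 4.
|L| − L_z,max = (2√5 − 4)ℏ ≈ 0.4721ℏ.
|L| = ℏ√(4·5) = 2√5 ℏ ≈ 4.472ℏ.
For m_l = -2: cos θ = -2/√20, θ ≈ 116.57°.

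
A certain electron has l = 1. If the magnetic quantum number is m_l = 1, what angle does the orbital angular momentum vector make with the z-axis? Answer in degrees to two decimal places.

|L|² = l(l+1)ℏ² = 2ℏ², so |L| = √2 ℏ.
L_z = m_l ℏ = 1ℏ.
cos θ = L_z/|L| = 1/√2, so θ ≈ 45.00°.

θ ≈ 45.00°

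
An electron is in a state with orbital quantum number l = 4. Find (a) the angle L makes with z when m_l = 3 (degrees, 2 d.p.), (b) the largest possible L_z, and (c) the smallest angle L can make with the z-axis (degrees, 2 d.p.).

For m_l = 3: cos θ = 3/√20, θ ≈ 47.87°.
L_z,max = lℏ = 4ℏ.
cos θ_min = 4/√20, so θ_min ≈ 26.57°.

θ(m_l=3) ≈ 47.87°; L_z,max = 4ℏ; θ_min ≈ 26.57°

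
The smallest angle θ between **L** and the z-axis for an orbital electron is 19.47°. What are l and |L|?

l = 8, |L| = 6√2 ℏ ≈ 8.485ℏ

cos²θ_min = l/(l+1) = 0.8889.
l = cos²θ/sin²θ ≈ 8.
Then |L| = ℏ√(8·9) = 6√2 ℏ.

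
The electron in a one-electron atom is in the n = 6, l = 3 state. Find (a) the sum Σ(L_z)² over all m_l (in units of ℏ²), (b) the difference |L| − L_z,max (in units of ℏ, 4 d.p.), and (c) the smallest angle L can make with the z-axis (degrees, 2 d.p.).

Σ m_l² = 28, so Σ(L_z)² = 28 ℏ².
|L| − L_z,max = (2√3 − 3)ℏ ≈ 0.4641ℏ.
cos θ_min = 3/√12, so θ_min ≈ 30.00°.

Σ(L_z)² = 28 ℏ²; |L|−L_z,max ≈ 0.4641ℏ; θ_min ≈ 30.00°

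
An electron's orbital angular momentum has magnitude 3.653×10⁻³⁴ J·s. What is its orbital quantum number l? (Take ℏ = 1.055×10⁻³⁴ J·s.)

l = 3

Dividing by ℏ: |L|/ℏ ≈ 3.463.
(|L|/ℏ)² = l(l+1) ≈ 11.99 ⇒ l = 3.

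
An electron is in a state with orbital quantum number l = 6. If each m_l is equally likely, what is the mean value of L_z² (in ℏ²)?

⟨L_z²⟩ = 14 ℏ²

m_l runs from −6 to 6, i.e. {-6, -5, -4, -3, -2, -1, 0, 1, 2, 3, 4, 5, 6}.
⟨L_z²⟩ = ℏ²·(Σ m_l²)/(2l+1) = ℏ²·182/13 = 14ℏ².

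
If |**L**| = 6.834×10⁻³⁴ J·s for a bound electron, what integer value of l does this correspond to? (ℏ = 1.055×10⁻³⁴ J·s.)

l = 6

|L|/ℏ = (6.834×10⁻³⁴)/(1.055×10⁻³⁴) ≈ 6.478.
(|L|/ℏ)² = l(l+1) ≈ 41.96 ⇒ l = 6.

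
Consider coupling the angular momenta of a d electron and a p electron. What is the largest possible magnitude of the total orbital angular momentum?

|L_tot|_max = 2√3 ℏ ≈ 3.464ℏ

By the triangle rule, |l₁ − l₂| ≤ L ≤ l₁ + l₂.
L ∈ {1, 2, 3}.
The largest magnitude corresponds to L = 3: |L_tot| = ℏ√(3·4) = 2√3 ℏ.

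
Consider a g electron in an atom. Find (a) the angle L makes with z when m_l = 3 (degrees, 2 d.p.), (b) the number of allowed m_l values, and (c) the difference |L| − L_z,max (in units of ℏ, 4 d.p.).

θ(m_l=3) ≈ 47.87°; 9 values; |L|−L_z,max ≈ 0.4721ℏ

The letter g corresponds to l = 4.
For m_l = 3: cos θ = 3/√20, θ ≈ 47.87°.
There are 2l+1 = 9 values of m_l.
|L| − L_z,max = (2√5 − 4)ℏ ≈ 0.4721ℏ.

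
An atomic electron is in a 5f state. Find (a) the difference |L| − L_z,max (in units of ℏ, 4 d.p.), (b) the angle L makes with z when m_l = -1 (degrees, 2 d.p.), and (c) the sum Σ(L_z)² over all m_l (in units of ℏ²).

|L|−L_z,max ≈ 0.4641ℏ; θ(m_l=-1) ≈ 106.78°; Σ(L_z)² = 28 ℏ²

For 5f, l = 3.
|L| − L_z,max = (2√3 − 3)ℏ ≈ 0.4641ℏ.
For m_l = -1: cos θ = -1/√12, θ ≈ 106.78°.
Σ m_l² = 28, so Σ(L_z)² = 28 ℏ².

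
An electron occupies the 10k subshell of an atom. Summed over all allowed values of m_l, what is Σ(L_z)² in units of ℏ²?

For 10k, l = 7.
m_l ∈ {-7, -6, -5, -4, -3, -2, -1, 0, 1, 2, 3, 4, 5, 6, 7}.
Σ m_l² = 2·(1 + 4 + 9 + 16 + 25 + 36 + 49) = 280.

Σ(L_z)² = 280 ℏ²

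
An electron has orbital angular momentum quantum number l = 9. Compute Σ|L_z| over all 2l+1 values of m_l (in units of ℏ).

Σ|L_z| = 90 ℏ

The allowed m_l values are -9, -8, -7, -6, -5, -4, -3, -2, -1, 0, 1, 2, 3, 4, 5, 6, 7, 8, 9.
Σ|m_l| = 2(1+2+…+9) = 90.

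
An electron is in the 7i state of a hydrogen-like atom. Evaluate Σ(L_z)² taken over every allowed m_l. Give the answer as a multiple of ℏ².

For 7i, l = 6.
m_l runs from −6 to 6, i.e. {-6, -5, -4, -3, -2, -1, 0, 1, 2, 3, 4, 5, 6}.
Summing m² from −6 to 6: Σ m_l² = 182.

Σ(L_z)² = 182 ℏ²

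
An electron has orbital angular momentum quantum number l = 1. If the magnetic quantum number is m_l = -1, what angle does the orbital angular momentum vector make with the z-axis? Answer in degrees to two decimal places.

θ ≈ 135.00°

|L|² = l(l+1)ℏ² = 2ℏ², so |L| = √2 ℏ.
L_z = m_l ℏ = −1ℏ.
cos θ = L_z/|L| = -1/√2, so θ ≈ 135.00°.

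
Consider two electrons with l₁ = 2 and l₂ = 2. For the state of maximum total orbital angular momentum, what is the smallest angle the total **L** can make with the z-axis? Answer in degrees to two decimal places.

θ_min ≈ 26.57°

By the triangle rule, |l₁ − l₂| ≤ L ≤ l₁ + l₂.
L ∈ {0, 1, 2, 3, 4}.
The maximum is L = 4, with |L_tot| = ℏ√(4·5) = 2√5 ℏ.
The minimum angle with z is arccos(4/√20) ≈ 26.57°.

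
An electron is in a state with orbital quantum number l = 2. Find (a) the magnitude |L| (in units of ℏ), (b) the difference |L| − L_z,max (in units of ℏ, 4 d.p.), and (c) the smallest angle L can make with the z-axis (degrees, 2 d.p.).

|L| = √6 ℏ ≈ 2.449ℏ; |L|−L_z,max ≈ 0.4495ℏ; θ_min ≈ 35.26°

|L| = ℏ√(2·3) = √6 ℏ ≈ 2.449ℏ.
|L| − L_z,max = (√6 − 2)ℏ ≈ 0.4495ℏ.
cos θ_min = 2/√6, so θ_min ≈ 35.26°.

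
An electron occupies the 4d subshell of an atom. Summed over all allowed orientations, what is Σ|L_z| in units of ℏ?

Σ|L_z| = 6 ℏ

4d means n = 4, l = 2.
The allowed m_l values are -2, -1, 0, 1, 2.
Σ|m_l| = l(l+1) = 6.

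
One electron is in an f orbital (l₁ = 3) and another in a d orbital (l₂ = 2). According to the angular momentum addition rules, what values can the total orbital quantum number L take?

Angular momentum addition gives L = |l₁ − l₂|, …, l₁ + l₂.
L ∈ {1, 2, 3, 4, 5}.

L = 1, 2, 3, 4, 5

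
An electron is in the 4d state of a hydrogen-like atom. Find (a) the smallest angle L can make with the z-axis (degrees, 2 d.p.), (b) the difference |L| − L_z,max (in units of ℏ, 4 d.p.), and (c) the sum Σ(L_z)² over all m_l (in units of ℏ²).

For 4d, l = 2.
cos θ_min = 2/√6, so θ_min ≈ 35.26°.
|L| − L_z,max = (√6 − 2)ℏ ≈ 0.4495ℏ.
Σ m_l² = 10, so Σ(L_z)² = 10 ℏ².

θ_min ≈ 35.26°; |L|−L_z,max ≈ 0.4495ℏ; Σ(L_z)² = 10 ℏ²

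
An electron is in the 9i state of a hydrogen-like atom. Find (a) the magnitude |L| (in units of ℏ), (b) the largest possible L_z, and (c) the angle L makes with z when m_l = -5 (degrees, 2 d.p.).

|L| = √42 ℏ ≈ 6.481ℏ; L_z,max = 6ℏ; θ(m_l=-5) ≈ 140.49°

The 9i subshell has l = 6.
|L| = ℏ√(6·7) = √42 ℏ ≈ 6.481ℏ.
L_z,max = lℏ = 6ℏ.
For m_l = -5: cos θ = -5/√42, θ ≈ 140.49°.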